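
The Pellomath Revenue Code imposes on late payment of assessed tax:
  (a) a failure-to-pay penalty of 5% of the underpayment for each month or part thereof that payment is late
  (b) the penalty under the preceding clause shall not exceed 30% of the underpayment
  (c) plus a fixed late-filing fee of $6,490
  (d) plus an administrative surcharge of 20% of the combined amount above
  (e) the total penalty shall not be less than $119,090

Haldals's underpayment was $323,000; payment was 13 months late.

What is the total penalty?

Accrued rate: 5% × 13 = 65%, capped at 30% → 30%
Failure-to-pay penalty: 30% of $323,000 = $96,900
Penalty before surcharge: $96,900 + $6,490 = $103,390
Administrative surcharge: 20% of $103,390 = $20,678
Total penalty: $103,390 + $20,678 = $124,068
Minimum $119,090: $124,068 meets the minimum, no increase.

$124,068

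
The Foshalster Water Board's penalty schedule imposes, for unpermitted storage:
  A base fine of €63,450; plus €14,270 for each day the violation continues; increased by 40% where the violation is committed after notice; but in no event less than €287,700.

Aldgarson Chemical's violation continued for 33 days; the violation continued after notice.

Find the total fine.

Per-day component: 33 × €14,270 = €470,910
Base plus per-day: €63,450 + €470,910 = €534,360
Enhancement: 40% of €534,360 = €213,744
Enhanced fine: €534,360 + €213,744 = €748,104
Minimum €287,700: €748,104 meets the minimum, no increase.

€748,104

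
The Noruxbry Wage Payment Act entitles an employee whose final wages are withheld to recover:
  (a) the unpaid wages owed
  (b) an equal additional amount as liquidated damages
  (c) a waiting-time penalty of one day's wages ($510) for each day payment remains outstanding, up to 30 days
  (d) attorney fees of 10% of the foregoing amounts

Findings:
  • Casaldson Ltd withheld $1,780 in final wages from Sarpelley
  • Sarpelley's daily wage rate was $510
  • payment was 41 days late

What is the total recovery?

Liquidated damages (equal amount): $1,780
Penalty days: min(41, 30) = 30
Waiting-time penalty: 30 × $510 = $15,300
Subtotal: $1,780 + $1,780 + $15,300 = $18,860
Attorney fees: 10% of $18,860 = $1,886
Total award: $18,860 + $1,886 = $20,746

$20,746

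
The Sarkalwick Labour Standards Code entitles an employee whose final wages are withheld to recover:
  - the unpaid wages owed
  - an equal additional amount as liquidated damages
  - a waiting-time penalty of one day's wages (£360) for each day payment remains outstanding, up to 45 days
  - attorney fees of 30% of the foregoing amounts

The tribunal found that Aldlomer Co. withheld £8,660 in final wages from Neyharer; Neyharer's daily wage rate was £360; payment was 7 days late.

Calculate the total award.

£25,792

Liquidated damages (equal amount): £8,660
Penalty days: min(7, 45) = 7
Waiting-time penalty: 7 × £360 = £2,520
Subtotal: £8,660 + £8,660 + £2,520 = £19,840
Attorney fees: 30% of £19,840 = £5,952
Total award: £19,840 + £5,952 = £25,792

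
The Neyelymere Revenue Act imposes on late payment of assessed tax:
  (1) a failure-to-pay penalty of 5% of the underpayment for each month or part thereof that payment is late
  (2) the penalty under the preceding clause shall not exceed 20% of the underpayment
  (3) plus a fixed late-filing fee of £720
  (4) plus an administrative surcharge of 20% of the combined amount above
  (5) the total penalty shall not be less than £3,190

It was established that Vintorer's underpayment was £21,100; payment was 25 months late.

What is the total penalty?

£5,928

Accrued rate: 5% × 25 = 125%, capped at 20% → 20%
Failure-to-pay penalty: 20% of £21,100 = £4,220
Penalty before surcharge: £4,220 + £720 = £4,940
Administrative surcharge: 20% of £4,940 = £988
Total penalty: £4,940 + £988 = £5,928
Minimum £3,190: £5,928 meets the minimum, no increase.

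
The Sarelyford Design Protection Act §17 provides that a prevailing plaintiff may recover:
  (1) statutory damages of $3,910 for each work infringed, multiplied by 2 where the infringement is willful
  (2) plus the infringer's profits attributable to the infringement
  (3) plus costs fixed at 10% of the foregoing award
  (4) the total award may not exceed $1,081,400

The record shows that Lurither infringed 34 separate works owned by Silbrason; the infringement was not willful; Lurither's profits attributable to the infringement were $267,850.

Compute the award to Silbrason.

Statutory damages: 34 × $3,910 = $132,940
Infringement not willful: no ×2 enhancement.
Combined award: $132,940 + $267,850 = $400,790
Costs: 10% of $400,790 = $40,079
Award plus costs: $400,790 + $40,079 = $440,869
Cap at $1,081,400: $440,869 is within the cap, no reduction.

$440,869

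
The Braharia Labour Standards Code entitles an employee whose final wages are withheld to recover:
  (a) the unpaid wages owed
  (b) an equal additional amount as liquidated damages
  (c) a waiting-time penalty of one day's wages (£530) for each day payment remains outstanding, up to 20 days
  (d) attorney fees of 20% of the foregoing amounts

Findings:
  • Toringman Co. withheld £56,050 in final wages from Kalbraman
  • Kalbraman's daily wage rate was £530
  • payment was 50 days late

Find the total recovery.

Liquidated damages (equal amount): £56,050
Penalty days: min(50, 20) = 20
Waiting-time penalty: 20 × £530 = £10,600
Subtotal: £56,050 + £56,050 + £10,600 = £122,700
Attorney fees: 20% of £122,700 = £24,540
Total award: £122,700 + £24,540 = £147,240

£147,240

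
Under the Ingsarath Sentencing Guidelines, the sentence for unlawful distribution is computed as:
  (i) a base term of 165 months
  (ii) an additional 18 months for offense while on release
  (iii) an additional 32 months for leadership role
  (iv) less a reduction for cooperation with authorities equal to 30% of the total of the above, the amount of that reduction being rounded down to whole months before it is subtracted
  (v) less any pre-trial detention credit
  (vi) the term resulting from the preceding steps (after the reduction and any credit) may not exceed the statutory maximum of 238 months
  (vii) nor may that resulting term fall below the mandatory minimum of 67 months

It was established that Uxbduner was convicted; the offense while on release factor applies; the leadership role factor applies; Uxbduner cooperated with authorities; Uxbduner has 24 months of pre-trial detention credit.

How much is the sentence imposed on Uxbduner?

127 months

Offense while on release enhancement: +18 months
Leadership role enhancement: +32 months
Adjusted term: 165 months + 18 months + 32 months = 215 months
Cooperation with authorities reduction: 30% of 215 months = 64 months (rounded down)
After reduction: 215 − 64 = 151 months
Less pre-trial detention credit: 151 months − 24 months = 127 months
Cap at 238 months: 127 months is within the cap, no reduction.
Minimum 67 months: 127 months meets the minimum, no increase.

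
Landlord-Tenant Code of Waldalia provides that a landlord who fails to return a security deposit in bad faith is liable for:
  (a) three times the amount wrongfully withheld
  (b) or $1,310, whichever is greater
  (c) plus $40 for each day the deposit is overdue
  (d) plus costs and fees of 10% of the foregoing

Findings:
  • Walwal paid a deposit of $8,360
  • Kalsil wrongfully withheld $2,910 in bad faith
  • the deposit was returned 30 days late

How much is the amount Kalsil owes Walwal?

Trebled: 3 × $2,910 = $8,730
Minimum $1,310: $8,730 meets the minimum, no increase.
Late-return penalty: 30 × $40 = $1,200
Damages plus late penalty: $8,730 + $1,200 = $9,930
Costs and fees: 10% of $9,930 = $993
Total recovery: $9,930 + $993 = $10,923

$10,923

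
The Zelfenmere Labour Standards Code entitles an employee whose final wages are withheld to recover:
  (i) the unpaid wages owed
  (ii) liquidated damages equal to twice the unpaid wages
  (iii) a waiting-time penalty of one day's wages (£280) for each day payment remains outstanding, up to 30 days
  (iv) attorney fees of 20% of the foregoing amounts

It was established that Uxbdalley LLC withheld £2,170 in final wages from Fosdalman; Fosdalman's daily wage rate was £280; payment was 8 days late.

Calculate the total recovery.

Doubled: 2 × £2,170 = £4,340
Penalty days: min(8, 30) = 8
Waiting-time penalty: 8 × £280 = £2,240
Subtotal: £2,170 + £4,340 + £2,240 = £8,750
Attorney fees: 20% of £8,750 = £1,750
Total award: £8,750 + £1,750 = £10,500

£10,500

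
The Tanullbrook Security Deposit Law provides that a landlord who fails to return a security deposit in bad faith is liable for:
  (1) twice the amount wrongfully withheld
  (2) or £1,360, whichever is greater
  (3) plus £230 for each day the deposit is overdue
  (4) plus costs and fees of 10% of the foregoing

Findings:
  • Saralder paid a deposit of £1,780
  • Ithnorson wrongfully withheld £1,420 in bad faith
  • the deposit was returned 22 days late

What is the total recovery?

£8,690

Doubled: 2 × £1,420 = £2,840
Minimum £1,360: £2,840 meets the minimum, no increase.
Late-return penalty: 22 × £230 = £5,060
Damages plus late penalty: £2,840 + £5,060 = £7,900
Costs and fees: 10% of £7,900 = £790
Total recovery: £7,900 + £790 = £8,690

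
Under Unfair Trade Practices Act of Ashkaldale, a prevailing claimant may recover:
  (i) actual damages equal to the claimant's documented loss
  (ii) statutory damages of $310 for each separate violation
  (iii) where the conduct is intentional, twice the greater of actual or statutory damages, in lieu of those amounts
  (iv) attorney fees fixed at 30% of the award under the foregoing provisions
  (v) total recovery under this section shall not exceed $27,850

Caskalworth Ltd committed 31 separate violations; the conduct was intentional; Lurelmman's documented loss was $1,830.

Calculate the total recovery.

Total recovery: $24,986

Statutory damages: 31 × $310 = $9,610
Greater of actual damages ($1,830) or statutory damages ($9,610): $9,610
Doubled: 2 × $9,610 = $19,220
Attorney fees: 30% of $19,220 = $5,766
Total before cap: $19,220 + $5,766 = $24,986
Cap at $27,850: $24,986 is within the cap, no reduction.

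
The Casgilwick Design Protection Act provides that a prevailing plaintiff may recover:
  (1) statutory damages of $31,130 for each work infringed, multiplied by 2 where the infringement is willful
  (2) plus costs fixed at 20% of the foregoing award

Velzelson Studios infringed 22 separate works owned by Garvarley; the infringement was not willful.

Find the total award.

$821,832

Statutory damages: 22 × $31,130 = $684,860
Infringement not willful: no ×2 enhancement.
Costs: 20% of $684,860 = $136,972
Award plus costs: $684,860 + $136,972 = $821,832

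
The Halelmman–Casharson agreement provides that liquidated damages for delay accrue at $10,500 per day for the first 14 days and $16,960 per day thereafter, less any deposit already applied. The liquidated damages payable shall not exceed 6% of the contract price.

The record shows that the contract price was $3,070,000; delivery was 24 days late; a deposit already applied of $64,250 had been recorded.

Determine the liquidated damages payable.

$184,200

First 14 days: 14 × $10,500 = $147,000
Remaining days: (24 − 14) × $16,960 = $169,600
Accrued per-day damages: $147,000 + $169,600 = $316,600
Less deposit already applied: $316,600 − $64,250 = $252,350
Cap: 6% of $3,070,000 = $184,200
Cap at $184,200: $252,350 exceeds the cap → $184,200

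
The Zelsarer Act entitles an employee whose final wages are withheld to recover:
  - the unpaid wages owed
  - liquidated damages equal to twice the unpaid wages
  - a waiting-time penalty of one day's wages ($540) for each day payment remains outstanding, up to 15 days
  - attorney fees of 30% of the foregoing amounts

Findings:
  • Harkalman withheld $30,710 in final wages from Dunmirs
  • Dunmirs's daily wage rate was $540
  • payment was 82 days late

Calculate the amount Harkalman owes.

Doubled: 2 × $30,710 = $61,420
Penalty days: min(82, 15) = 15
Waiting-time penalty: 15 × $540 = $8,100
Subtotal: $30,710 + $61,420 + $8,100 = $100,230
Attorney fees: 30% of $100,230 = $30,069
Total award: $100,230 + $30,069 = $130,299

$130,299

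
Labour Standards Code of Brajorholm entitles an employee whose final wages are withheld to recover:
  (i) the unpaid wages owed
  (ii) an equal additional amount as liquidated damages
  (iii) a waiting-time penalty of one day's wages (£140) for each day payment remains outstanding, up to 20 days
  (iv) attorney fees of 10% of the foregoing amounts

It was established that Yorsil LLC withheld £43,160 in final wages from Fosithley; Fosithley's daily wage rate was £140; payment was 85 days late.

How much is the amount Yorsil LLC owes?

Liquidated damages (equal amount): £43,160
Penalty days: min(85, 20) = 20
Waiting-time penalty: 20 × £140 = £2,800
Subtotal: £43,160 + £43,160 + £2,800 = £89,120
Attorney fees: 10% of £89,120 = £8,912
Total award: £89,120 + £8,912 = £98,032

£98,032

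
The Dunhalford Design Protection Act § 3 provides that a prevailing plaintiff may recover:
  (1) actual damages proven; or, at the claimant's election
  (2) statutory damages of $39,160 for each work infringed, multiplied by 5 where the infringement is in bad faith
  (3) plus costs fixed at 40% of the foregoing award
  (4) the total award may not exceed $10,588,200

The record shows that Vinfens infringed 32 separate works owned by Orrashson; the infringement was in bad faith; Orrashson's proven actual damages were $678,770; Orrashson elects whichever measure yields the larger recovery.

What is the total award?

Statutory damages: 32 × $39,160 = $1,253,120
Multiplied by 5: 5 × $1,253,120 = $6,265,600
Greater of actual damages ($678,770) or enhanced statutory damages ($6,265,600): $6,265,600
Costs: 40% of $6,265,600 = $2,506,240
Award plus costs: $6,265,600 + $2,506,240 = $8,771,840
Cap at $10,588,200: $8,771,840 is within the cap, no reduction.

$8,771,840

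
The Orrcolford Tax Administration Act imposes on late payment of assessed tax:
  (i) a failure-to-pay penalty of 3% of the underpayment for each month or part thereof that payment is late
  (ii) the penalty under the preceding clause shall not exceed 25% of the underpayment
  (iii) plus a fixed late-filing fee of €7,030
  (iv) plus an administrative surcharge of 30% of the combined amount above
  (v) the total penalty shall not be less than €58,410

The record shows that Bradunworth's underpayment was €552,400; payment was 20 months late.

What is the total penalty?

€188,669

Accrued rate: 3% × 20 = 60%, capped at 25% → 25%
Failure-to-pay penalty: 25% of €552,400 = €138,100
Penalty before surcharge: €138,100 + €7,030 = €145,130
Administrative surcharge: 30% of €145,130 = €43,539
Total penalty: €145,130 + €43,539 = €188,669
Minimum €58,410: €188,669 meets the minimum, no increase.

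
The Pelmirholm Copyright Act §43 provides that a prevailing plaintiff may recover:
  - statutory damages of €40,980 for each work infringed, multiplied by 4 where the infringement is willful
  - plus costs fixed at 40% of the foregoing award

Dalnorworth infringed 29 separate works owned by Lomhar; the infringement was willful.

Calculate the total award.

€6,655,152

Statutory damages: 29 × €40,980 = €1,188,420
Multiplied by 4: 4 × €1,188,420 = €4,753,680
Costs: 40% of €4,753,680 = €1,901,472
Award plus costs: €4,753,680 + €1,901,472 = €6,655,152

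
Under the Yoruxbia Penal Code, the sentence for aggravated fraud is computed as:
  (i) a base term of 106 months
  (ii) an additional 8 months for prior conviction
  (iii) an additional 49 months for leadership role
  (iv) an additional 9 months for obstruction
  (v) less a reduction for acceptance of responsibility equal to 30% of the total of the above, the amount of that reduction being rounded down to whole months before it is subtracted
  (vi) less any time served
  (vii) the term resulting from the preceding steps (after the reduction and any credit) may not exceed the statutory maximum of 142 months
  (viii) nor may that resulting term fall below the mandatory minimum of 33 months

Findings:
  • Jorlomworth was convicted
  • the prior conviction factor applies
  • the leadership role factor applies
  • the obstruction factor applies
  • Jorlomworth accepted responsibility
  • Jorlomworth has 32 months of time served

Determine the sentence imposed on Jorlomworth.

Prior conviction enhancement: +8 months
Leadership role enhancement: +49 months
Obstruction enhancement: +9 months
Adjusted term: 106 months + 8 months + 49 months + 9 months = 172 months
Acceptance of responsibility reduction: 30% of 172 months = 51 months (rounded down)
After reduction: 172 − 51 = 121 months
Less time served: 121 months − 32 months = 89 months
Cap at 142 months: 89 months is within the cap, no reduction.
Minimum 33 months: 89 months meets the minimum, no increase.

89 months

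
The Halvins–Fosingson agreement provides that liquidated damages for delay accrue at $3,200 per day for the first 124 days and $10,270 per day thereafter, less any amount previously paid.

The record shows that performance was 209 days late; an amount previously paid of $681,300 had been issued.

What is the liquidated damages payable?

First 124 days: 124 × $3,200 = $396,800
Remaining days: (209 − 124) × $10,270 = $872,950
Accrued per-day damages: $396,800 + $872,950 = $1,269,750
Less amount previously paid: $1,269,750 − $681,300 = $588,450

$588,450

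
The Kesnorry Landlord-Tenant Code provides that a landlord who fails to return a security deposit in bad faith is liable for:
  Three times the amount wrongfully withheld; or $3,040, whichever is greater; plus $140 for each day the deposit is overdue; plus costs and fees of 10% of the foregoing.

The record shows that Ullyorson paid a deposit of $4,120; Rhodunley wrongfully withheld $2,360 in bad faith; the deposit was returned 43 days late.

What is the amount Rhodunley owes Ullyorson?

Recovery: $14,410

Trebled: 3 × $2,360 = $7,080
Minimum $3,040: $7,080 meets the minimum, no increase.
Late-return penalty: 43 × $140 = $6,020
Damages plus late penalty: $7,080 + $6,020 = $13,100
Costs and fees: 10% of $13,100 = $1,310
Total recovery: $13,100 + $1,310 = $14,410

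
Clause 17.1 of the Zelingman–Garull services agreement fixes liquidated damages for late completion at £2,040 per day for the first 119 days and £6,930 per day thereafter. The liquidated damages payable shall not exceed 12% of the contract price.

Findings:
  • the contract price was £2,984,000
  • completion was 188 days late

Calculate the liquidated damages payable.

Liquidated damages: £358,080

First 119 days: 119 × £2,040 = £242,760
Remaining days: (188 − 119) × £6,930 = £478,170
Accrued per-day damages: £242,760 + £478,170 = £720,930
Cap: 12% of £2,984,000 = £358,080
Cap at £358,080: £720,930 exceeds the cap → £358,080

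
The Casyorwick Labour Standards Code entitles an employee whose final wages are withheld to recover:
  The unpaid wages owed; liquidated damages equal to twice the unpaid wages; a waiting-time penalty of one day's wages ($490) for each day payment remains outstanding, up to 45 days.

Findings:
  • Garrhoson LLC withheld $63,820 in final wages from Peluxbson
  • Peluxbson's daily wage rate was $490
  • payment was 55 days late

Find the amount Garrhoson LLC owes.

$213,510

Doubled: 2 × $63,820 = $127,640
Penalty days: min(55, 45) = 45
Waiting-time penalty: 45 × $490 = $22,050
Total award: $63,820 + $127,640 + $22,050 = $213,510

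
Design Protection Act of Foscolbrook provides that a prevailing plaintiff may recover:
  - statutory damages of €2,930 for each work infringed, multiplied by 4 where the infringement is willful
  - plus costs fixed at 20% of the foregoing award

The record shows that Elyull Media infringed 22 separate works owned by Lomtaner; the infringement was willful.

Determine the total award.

Award: €309,408

Statutory damages: 22 × €2,930 = €64,460
Multiplied by 4: 4 × €64,460 = €257,840
Costs: 20% of €257,840 = €51,568
Award plus costs: €257,840 + €51,568 = €309,408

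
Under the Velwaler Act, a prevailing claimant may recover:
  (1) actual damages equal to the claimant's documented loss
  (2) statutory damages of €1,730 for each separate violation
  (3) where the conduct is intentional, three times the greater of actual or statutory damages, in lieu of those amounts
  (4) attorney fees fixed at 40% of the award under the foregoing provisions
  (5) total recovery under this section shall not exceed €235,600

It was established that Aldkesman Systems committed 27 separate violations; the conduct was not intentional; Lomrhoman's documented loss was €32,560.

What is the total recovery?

Statutory damages: 27 × €1,730 = €46,710
Conduct not intentional: the in-lieu enhancement does not apply.
Actual plus statutory damages: €32,560 + €46,710 = €79,270
Attorney fees: 40% of €79,270 = €31,708
Total before cap: €79,270 + €31,708 = €110,978
Cap at €235,600: €110,978 is within the cap, no reduction.

€110,978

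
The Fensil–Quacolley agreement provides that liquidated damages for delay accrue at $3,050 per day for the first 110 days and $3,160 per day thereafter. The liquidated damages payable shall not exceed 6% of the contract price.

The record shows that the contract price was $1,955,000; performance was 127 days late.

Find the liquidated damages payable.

First 110 days: 110 × $3,050 = $335,500
Remaining days: (127 − 110) × $3,160 = $53,720
Accrued per-day damages: $335,500 + $53,720 = $389,220
Cap: 6% of $1,955,000 = $117,300
Cap at $117,300: $389,220 exceeds the cap → $117,300

$117,300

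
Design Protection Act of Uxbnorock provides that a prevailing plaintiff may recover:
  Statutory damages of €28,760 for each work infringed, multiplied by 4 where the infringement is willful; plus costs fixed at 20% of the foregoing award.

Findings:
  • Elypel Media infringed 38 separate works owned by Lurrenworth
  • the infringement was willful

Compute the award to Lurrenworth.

€5,245,824

Statutory damages: 38 × €28,760 = €1,092,880
Multiplied by 4: 4 × €1,092,880 = €4,371,520
Costs: 20% of €4,371,520 = €874,304
Award plus costs: €4,371,520 + €874,304 = €5,245,824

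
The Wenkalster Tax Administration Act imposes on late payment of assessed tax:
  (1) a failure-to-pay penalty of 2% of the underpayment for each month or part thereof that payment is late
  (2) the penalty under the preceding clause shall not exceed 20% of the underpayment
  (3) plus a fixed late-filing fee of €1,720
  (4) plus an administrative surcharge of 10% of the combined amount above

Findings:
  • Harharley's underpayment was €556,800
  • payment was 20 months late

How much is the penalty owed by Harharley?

€124,388

Accrued rate: 2% × 20 = 40%, capped at 20% → 20%
Failure-to-pay penalty: 20% of €556,800 = €111,360
Penalty before surcharge: €111,360 + €1,720 = €113,080
Administrative surcharge: 10% of €113,080 = €11,308
Total penalty: €113,080 + €11,308 = €124,388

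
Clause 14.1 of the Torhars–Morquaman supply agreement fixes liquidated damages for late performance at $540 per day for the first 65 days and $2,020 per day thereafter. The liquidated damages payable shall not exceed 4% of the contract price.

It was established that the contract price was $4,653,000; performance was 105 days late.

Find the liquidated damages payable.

Liquidated damages: $115,900

First 65 days: 65 × $540 = $35,100
Remaining days: (105 − 65) × $2,020 = $80,800
Accrued per-day damages: $35,100 + $80,800 = $115,900
Cap: 4% of $4,653,000 = $186,120
Cap at $186,120: $115,900 is within the cap, no reduction.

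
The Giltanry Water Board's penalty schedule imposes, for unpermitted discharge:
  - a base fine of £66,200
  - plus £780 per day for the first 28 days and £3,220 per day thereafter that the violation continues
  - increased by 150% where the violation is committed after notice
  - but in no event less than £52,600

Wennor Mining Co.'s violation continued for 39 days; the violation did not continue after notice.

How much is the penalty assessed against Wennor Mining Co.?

£123,460

First 28 days: 28 × £780 = £21,840
Remaining days: (39 − 28) × £3,220 = £35,420
Per-day component: £21,840 + £35,420 = £57,260
Base plus per-day: £66,200 + £57,260 = £123,460
The violation did not continue after notice: no 150% increase.
Minimum £52,600: £123,460 meets the minimum, no increase.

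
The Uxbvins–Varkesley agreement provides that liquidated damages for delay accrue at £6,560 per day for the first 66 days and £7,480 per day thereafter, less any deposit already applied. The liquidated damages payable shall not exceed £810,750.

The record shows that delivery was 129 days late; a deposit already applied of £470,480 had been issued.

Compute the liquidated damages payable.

£433,720

First 66 days: 66 × £6,560 = £432,960
Remaining days: (129 − 66) × £7,480 = £471,240
Accrued per-day damages: £432,960 + £471,240 = £904,200
Less deposit already applied: £904,200 − £470,480 = £433,720
Cap at £810,750: £433,720 is within the cap, no reduction.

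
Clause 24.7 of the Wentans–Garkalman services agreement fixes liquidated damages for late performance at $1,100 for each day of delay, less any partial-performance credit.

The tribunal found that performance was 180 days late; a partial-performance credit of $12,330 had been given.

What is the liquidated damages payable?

$185,670

Per-day damages: 180 × $1,100 = $198,000
Less partial-performance credit: $198,000 − $12,330 = $185,670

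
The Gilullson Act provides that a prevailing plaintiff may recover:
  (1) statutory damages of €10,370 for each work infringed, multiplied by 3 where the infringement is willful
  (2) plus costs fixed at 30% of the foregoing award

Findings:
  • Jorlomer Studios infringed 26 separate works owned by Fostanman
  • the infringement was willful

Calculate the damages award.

Statutory damages: 26 × €10,370 = €269,620
Trebled: 3 × €269,620 = €808,860
Costs: 30% of €808,860 = €242,658
Award plus costs: €808,860 + €242,658 = €1,051,518

€1,051,518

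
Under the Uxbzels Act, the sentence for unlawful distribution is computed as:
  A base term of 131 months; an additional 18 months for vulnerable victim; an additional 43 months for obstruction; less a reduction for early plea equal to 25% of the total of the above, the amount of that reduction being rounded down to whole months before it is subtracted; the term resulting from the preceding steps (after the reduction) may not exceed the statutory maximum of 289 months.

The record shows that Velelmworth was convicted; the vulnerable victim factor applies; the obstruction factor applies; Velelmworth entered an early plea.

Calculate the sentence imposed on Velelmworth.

Vulnerable victim enhancement: +18 months
Obstruction enhancement: +43 months
Adjusted term: 131 months + 18 months + 43 months = 192 months
Early plea reduction: 25% of 192 months = 48 months (rounded down)
After reduction: 192 − 48 = 144 months
Cap at 289 months: 144 months is within the cap, no reduction.

144 months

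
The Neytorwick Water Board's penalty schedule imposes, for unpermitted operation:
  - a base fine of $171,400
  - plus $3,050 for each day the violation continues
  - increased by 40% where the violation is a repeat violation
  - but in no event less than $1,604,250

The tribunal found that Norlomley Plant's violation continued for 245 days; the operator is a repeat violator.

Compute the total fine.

$1,604,250

Per-day component: 245 × $3,050 = $747,250
Base plus per-day: $171,400 + $747,250 = $918,650
Enhancement: 40% of $918,650 = $367,460
Enhanced fine: $918,650 + $367,460 = $1,286,110
Minimum $1,604,250: $1,286,110 is below the minimum → $1,604,250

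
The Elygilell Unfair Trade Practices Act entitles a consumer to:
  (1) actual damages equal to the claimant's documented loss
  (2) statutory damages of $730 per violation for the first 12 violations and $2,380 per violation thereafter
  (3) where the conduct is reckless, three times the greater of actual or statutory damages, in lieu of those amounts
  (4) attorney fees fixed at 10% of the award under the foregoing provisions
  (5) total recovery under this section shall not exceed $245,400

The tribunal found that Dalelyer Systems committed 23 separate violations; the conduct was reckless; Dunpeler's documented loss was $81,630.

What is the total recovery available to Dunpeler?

First 12 violations: 12 × $730 = $8,760
Remaining violations: (23 − 12) × $2,380 = $26,180
Statutory damages: $8,760 + $26,180 = $34,940
Greater of actual damages ($81,630) or statutory damages ($34,940): $81,630
Trebled: 3 × $81,630 = $244,890
Attorney fees: 10% of $244,890 = $24,489
Total before cap: $244,890 + $24,489 = $269,379
Cap at $245,400: $269,379 exceeds the cap → $245,400

$245,400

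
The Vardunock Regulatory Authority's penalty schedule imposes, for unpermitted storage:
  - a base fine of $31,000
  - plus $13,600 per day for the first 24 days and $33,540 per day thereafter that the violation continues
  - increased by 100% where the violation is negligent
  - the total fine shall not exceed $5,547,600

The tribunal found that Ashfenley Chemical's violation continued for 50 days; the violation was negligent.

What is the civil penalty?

First 24 days: 24 × $13,600 = $326,400
Remaining days: (50 − 24) × $33,540 = $872,040
Per-day component: $326,400 + $872,040 = $1,198,440
Base plus per-day: $31,000 + $1,198,440 = $1,229,440
Enhancement: 100% of $1,229,440 = $1,229,440
Enhanced fine: $1,229,440 + $1,229,440 = $2,458,880
Cap at $5,547,600: $2,458,880 is within the cap, no reduction.

Civil penalty: $2,458,880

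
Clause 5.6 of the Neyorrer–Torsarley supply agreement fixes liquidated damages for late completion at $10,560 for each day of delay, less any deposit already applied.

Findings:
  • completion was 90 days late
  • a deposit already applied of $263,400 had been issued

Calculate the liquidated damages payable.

Per-day damages: 90 × $10,560 = $950,400
Less deposit already applied: $950,400 − $263,400 = $687,000

$687,000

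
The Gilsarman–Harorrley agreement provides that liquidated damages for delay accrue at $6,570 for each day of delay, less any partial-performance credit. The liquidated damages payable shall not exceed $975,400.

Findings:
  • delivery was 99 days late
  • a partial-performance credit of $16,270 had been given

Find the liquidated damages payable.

Liquidated damages: $634,160

Per-day damages: 99 × $6,570 = $650,430
Less partial-performance credit: $650,430 − $16,270 = $634,160
Cap at $975,400: $634,160 is within the cap, no reduction.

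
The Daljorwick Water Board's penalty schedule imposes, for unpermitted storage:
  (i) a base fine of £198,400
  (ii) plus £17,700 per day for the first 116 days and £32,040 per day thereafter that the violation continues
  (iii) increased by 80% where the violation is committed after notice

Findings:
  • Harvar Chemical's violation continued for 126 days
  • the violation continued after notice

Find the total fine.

£4,629,600

First 116 days: 116 × £17,700 = £2,053,200
Remaining days: (126 − 116) × £32,040 = £320,400
Per-day component: £2,053,200 + £320,400 = £2,373,600
Base plus per-day: £198,400 + £2,373,600 = £2,572,000
Enhancement: 80% of £2,572,000 = £2,057,600
Enhanced fine: £2,572,000 + £2,057,600 = £4,629,600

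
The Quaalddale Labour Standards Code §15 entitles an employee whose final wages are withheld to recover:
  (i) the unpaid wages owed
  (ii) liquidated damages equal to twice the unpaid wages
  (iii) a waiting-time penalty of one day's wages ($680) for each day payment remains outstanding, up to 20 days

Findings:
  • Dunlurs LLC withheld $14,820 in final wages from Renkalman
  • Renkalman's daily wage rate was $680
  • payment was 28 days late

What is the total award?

Doubled: 2 × $14,820 = $29,640
Penalty days: min(28, 20) = 20
Waiting-time penalty: 20 × $680 = $13,600
Total award: $14,820 + $29,640 + $13,600 = $58,060

$58,060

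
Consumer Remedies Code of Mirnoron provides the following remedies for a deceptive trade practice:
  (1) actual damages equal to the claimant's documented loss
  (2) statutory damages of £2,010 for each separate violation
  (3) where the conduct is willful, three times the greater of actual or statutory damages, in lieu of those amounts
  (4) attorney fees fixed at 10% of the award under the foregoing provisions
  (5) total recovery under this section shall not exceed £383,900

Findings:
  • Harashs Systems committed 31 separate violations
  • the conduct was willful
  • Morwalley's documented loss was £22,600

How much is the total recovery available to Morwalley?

Statutory damages: 31 × £2,010 = £62,310
Greater of actual damages (£22,600) or statutory damages (£62,310): £62,310
Trebled: 3 × £62,310 = £186,930
Attorney fees: 10% of £186,930 = £18,693
Total before cap: £186,930 + £18,693 = £205,623
Cap at £383,900: £205,623 is within the cap, no reduction.

£205,623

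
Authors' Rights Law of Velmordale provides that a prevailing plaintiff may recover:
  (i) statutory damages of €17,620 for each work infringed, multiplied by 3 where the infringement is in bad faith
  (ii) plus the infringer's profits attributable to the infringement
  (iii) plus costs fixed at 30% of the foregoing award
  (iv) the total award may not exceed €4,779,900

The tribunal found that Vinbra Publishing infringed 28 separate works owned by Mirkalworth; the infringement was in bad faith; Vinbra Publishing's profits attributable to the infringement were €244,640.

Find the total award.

Statutory damages: 28 × €17,620 = €493,360
Trebled: 3 × €493,360 = €1,480,080
Combined award: €1,480,080 + €244,640 = €1,724,720
Costs: 30% of €1,724,720 = €517,416
Award plus costs: €1,724,720 + €517,416 = €2,242,136
Cap at €4,779,900: €2,242,136 is within the cap, no reduction.

€2,242,136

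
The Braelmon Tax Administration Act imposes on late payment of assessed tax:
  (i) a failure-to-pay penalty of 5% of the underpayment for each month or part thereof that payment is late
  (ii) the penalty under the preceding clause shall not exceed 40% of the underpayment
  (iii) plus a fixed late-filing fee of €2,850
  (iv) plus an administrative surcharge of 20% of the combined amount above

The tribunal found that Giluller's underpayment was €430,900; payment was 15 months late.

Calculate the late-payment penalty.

Accrued rate: 5% × 15 = 75%, capped at 40% → 40%
Failure-to-pay penalty: 40% of €430,900 = €172,360
Penalty before surcharge: €172,360 + €2,850 = €175,210
Administrative surcharge: 20% of €175,210 = €35,042
Total penalty: €175,210 + €35,042 = €210,252

€210,252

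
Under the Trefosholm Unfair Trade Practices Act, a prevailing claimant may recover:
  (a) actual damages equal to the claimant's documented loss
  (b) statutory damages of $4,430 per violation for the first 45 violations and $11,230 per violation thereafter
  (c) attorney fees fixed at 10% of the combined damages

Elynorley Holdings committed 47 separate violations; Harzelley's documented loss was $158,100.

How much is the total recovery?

$417,901

First 45 violations: 45 × $4,430 = $199,350
Remaining violations: (47 − 45) × $11,230 = $22,460
Statutory damages: $199,350 + $22,460 = $221,810
Combined damages: $158,100 + $221,810 = $379,910
Attorney fees: 10% of $379,910 = $37,991
Total recovery: $379,910 + $37,991 = $417,901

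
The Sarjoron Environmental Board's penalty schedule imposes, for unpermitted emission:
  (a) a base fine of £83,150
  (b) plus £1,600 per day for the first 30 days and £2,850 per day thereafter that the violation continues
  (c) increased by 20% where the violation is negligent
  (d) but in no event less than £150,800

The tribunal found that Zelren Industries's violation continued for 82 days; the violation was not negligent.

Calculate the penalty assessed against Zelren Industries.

First 30 days: 30 × £1,600 = £48,000
Remaining days: (82 − 30) × £2,850 = £148,200
Per-day component: £48,000 + £148,200 = £196,200
Base plus per-day: £83,150 + £196,200 = £279,350
The violation was not negligent: no 20% increase.
Minimum £150,800: £279,350 meets the minimum, no increase.

£279,350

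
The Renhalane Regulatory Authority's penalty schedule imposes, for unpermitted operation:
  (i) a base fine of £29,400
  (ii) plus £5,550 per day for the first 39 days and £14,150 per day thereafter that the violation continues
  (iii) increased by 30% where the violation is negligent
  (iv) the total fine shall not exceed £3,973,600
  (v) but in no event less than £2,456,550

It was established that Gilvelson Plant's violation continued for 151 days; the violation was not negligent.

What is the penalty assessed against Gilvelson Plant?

First 39 days: 39 × £5,550 = £216,450
Remaining days: (151 − 39) × £14,150 = £1,584,800
Per-day component: £216,450 + £1,584,800 = £1,801,250
Base plus per-day: £29,400 + £1,801,250 = £1,830,650
The violation was not negligent: no 30% increase.
Cap at £3,973,600: £1,830,650 is within the cap, no reduction.
Minimum £2,456,550: £1,830,650 is below the minimum → £2,456,550

£2,456,550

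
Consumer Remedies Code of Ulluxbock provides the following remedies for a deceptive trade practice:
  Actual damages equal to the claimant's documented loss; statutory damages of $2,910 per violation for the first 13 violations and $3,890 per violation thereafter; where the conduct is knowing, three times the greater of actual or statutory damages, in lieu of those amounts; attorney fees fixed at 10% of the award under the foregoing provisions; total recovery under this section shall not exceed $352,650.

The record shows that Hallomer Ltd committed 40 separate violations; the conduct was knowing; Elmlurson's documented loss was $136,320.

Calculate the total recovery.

First 13 violations: 13 × $2,910 = $37,830
Remaining violations: (40 − 13) × $3,890 = $105,030
Statutory damages: $37,830 + $105,030 = $142,860
Greater of actual damages ($136,320) or statutory damages ($142,860): $142,860
Trebled: 3 × $142,860 = $428,580
Attorney fees: 10% of $428,580 = $42,858
Total before cap: $428,580 + $42,858 = $471,438
Cap at $352,650: $471,438 exceeds the cap → $352,650

$352,650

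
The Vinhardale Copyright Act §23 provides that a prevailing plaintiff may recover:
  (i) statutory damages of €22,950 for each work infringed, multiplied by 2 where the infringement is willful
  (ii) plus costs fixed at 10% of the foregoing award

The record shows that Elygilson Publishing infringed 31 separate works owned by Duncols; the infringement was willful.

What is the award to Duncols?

€1,565,190

Statutory damages: 31 × €22,950 = €711,450
Doubled: 2 × €711,450 = €1,422,900
Costs: 10% of €1,422,900 = €142,290
Award plus costs: €1,422,900 + €142,290 = €1,565,190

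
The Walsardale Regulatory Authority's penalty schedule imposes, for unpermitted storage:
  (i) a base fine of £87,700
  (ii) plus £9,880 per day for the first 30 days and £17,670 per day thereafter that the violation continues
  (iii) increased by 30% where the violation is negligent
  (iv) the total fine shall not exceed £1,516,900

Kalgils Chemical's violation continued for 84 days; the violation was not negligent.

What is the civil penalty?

£1,338,280

First 30 days: 30 × £9,880 = £296,400
Remaining days: (84 − 30) × £17,670 = £954,180
Per-day component: £296,400 + £954,180 = £1,250,580
Base plus per-day: £87,700 + £1,250,580 = £1,338,280
The violation was not negligent: no 30% increase.
Cap at £1,516,900: £1,338,280 is within the cap, no reduction.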